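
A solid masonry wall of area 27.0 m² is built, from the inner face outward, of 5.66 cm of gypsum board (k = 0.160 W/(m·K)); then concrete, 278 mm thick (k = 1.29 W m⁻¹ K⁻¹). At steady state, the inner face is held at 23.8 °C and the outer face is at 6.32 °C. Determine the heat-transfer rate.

Series thermal resistances, inner to outer:
  R_gypsum board = L/(kA) = 0.0566/(0.160·27.0) = 0.01310 K/W
  R_concrete = L/(kA) = 0.278/(1.29·27.0) = 0.007982 K/W
ΣR = 0.01310 + 0.007982 = 0.02108 K/W
Q = ΔT/ΣR = (23.8 °C − 6.32 °C)/0.02108 = 829 W

Q = 829 W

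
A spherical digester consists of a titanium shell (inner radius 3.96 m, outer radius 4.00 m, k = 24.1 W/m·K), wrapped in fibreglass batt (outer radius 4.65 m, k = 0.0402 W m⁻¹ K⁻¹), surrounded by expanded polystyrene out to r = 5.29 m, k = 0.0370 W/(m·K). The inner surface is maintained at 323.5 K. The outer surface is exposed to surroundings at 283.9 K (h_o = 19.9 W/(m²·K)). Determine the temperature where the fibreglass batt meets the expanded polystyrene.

Treat each layer as a resistance in series:
  R_titanium = (1/3.96 − 1/4.00)/(4πk) = 0.002525/(4π·24.1) = 8.338×10^-6 K/W
  R_fibreglass batt = (1/4.00 − 1/4.65)/(4πk) = 0.03495/(4π·0.0402) = 0.06918 K/W
  R_expanded polystyrene = (1/4.65 − 1/5.29)/(4πk) = 0.02602/(4π·0.0370) = 0.05596 K/W
  R_conv,out = 1/(4πr²h) = 1/(4π·5.29²·19.9) = 1.429×10^-4 K/W
ΣR = 8.338×10^-6 + 0.06918 + 0.05596 + 1.429×10^-4 = 0.1253 K/W
Q = ΔT/ΣR = (323.5 K − 283.9 K)/0.1253 = 316.0 W
From the inner boundary to the fibreglass batt/expanded polystyrene interface, ΣR_partial = 0.06919 K/W.
T_interface = T_in − Q·ΣR_partial = 323.5 K − (316.0)(0.06919) = 301.6 K

T = 301.6 K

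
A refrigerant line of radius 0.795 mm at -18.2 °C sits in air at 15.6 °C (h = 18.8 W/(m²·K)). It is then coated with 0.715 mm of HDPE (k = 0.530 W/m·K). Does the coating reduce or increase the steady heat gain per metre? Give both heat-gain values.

increases: 3.17 → 5.83 W/m

Critical radius for a cylinder: r_cr = k/h = 0.0282 m = 2.82 cm.
Outer radius after coating: r₂ = 7.95×10^-4 + 7.15×10^-4 = 0.001510 m.
Since r₁ < r_cr and r₂ ≤ r_cr, the coating moves toward the maximum at r_cr — heat gain rises.
Bare: R = 1/(2πr₁h) = 10.65 m·K/W; Q = 33.8/10.65 = 3.17 W/m.
Coated: R = R_cond + R_conv = 5.799 m·K/W; Q = 33.8/5.799 = 5.83 W/m.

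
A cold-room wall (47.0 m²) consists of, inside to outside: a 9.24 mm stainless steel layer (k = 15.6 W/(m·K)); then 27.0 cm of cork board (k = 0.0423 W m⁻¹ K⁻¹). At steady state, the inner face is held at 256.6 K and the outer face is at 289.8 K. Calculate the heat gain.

Q = 244 W

Series thermal resistances, inner to outer:
  R_stainless steel = L/(kA) = 0.00924/(15.6·47.0) = 1.260×10^-5 K/W
  R_cork board = L/(kA) = 0.270/(0.0423·47.0) = 0.1358 K/W
ΣR = 1.260×10^-5 + 0.1358 = 0.1358 K/W
Q = ΔT/ΣR = (256.6 K − 289.8 K)/0.1358 = -244 W
(Negative Q ⇒ heat flows inward; heat gain = 244 W.)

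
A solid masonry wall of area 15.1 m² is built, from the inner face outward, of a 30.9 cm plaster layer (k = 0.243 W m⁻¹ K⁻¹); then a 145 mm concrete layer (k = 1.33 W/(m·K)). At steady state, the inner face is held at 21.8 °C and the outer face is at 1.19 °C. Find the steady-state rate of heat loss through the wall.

Q = 225 W

Series thermal resistances, inner to outer:
  R_plaster = L/(kA) = 0.309/(0.243·15.1) = 0.08421 K/W
  R_concrete = L/(kA) = 0.145/(1.33·15.1) = 0.007220 K/W
ΣR = 0.08421 + 0.007220 = 0.09143 K/W
Q = ΔT/ΣR = (21.8 °C − 1.19 °C)/0.09143 = 225 W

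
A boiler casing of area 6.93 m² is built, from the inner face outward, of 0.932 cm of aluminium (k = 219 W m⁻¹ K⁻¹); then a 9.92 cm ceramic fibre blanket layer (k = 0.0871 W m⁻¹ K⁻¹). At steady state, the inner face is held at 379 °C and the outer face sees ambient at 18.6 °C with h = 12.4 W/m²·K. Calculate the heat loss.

Series thermal resistances, inner to outer:
  R_aluminium = L/(kA) = 0.00932/(219·6.93) = 6.141×10^-6 K/W
  R_ceramic fibre blanket = L/(kA) = 0.0992/(0.0871·6.93) = 0.1643 K/W
  R_conv,out = 1/(hA) = 1/(12.4·6.93) = 0.01164 K/W
ΣR = 6.141×10^-6 + 0.1643 + 0.01164 = 0.1759 K/W
Q = ΔT/ΣR = (379 °C − 18.6 °C)/0.1759 = 2050 W

Q = 2050 W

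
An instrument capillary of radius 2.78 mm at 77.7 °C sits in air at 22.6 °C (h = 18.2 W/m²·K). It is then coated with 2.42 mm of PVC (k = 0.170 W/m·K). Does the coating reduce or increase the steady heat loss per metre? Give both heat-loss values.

increases: 17.5 → 24.3 W/m

Critical radius for a cylinder: r_cr = k/h = 0.00934 m = 0.934 cm.
Outer radius after coating: r₂ = 0.00278 + 0.00242 = 0.00520 m.
Since r₁ < r_cr and r₂ ≤ r_cr, the coating moves toward the maximum at r_cr — heat loss rises.
Bare: R = 1/(2πr₁h) = 3.146 m·K/W; Q = 55.1/3.146 = 17.5 W/m.
Coated: R = R_cond + R_conv = 2.268 m·K/W; Q = 55.1/2.268 = 24.3 W/m.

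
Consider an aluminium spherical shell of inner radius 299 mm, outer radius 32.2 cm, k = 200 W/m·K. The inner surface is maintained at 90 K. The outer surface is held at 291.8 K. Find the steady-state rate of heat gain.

Q = 2120 kW

Q = 4πk·ΔT/(1/r₁ − 1/r₂) = 4π × 200 × 201.8 / (1/0.299 − 1/0.322) = 2.12×10^6 W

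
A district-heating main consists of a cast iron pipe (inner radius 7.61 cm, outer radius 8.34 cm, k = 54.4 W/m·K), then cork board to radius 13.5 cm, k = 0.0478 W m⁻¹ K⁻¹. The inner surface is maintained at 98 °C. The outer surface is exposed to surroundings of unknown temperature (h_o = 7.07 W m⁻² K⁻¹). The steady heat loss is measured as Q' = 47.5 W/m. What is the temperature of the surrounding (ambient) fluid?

T_out = 13.9 °C

Sum the resistances:
  R'_cast iron = ln(0.0834/0.0761)/(2πk) = 0.09160/(2π·54.4) = 2.680×10^-4 m·K/W
  R'_cork board = ln(0.135/0.0834)/(2πk) = 0.4816/(2π·0.0478) = 1.604 m·K/W
  R'_conv,out = 1/(2πr h) = 1/(2π·0.135·7.07) = 0.1668 m·K/W
ΣR = 1.771 m·K/W
ΔT = Q'·ΣR = 47.5 × 1.771 = 84.12 K
Heat flows outward, so T_out = T_in − ΔT = 98 − 84.12 = 13.9 °C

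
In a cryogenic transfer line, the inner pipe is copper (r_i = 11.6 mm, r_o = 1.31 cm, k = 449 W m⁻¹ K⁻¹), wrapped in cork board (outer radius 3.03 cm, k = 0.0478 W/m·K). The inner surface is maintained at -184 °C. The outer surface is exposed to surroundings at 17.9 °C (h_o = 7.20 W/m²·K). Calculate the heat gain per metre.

Q' = 57.3 W/m

Treat each layer as a resistance in series:
  R'_copper = ln(0.0131/0.0116)/(2πk) = 0.1216/(2π·449) = 4.311×10^-5 m·K/W
  R'_cork board = ln(0.0303/0.0131)/(2πk) = 0.8385/(2π·0.0478) = 2.792 m·K/W
  R'_conv,out = 1/(2πr h) = 1/(2π·0.0303·7.20) = 0.7295 m·K/W
ΣR = 4.311×10^-5 + 2.792 + 0.7295 = 3.522 m·K/W
Q' = ΔT/ΣR = (-184 °C − 17.9 °C)/3.522 = -57.3 W/m
(Negative Q' ⇒ heat flows inward; heat gain = 57.3 W/m.)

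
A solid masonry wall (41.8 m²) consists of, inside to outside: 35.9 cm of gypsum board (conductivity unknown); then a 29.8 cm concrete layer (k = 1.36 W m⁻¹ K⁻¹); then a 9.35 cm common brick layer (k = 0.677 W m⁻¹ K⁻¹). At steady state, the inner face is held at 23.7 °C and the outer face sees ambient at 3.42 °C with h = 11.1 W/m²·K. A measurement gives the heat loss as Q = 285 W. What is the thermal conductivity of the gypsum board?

k = 0.142 W/m·K

ΣR = ΔT/Q = |23.7 − 3.42|/285 = 0.07116 K/W
Known resistances:
  R_concrete = L/(kA) = 0.298/(1.36·41.8) = 0.005242 K/W
  R_common brick = L/(kA) = 0.0935/(0.677·41.8) = 0.003304 K/W
  R_conv,out = 1/(hA) = 1/(11.1·41.8) = 0.002155 K/W
R_gypsum board = ΣR − ΣR_known = 0.07116 − 0.01070 = 0.06046 K/W
L/(kA) = 0.06046 ⇒ k = 0.359/(0.06046·41.8) = 0.142 W/m·K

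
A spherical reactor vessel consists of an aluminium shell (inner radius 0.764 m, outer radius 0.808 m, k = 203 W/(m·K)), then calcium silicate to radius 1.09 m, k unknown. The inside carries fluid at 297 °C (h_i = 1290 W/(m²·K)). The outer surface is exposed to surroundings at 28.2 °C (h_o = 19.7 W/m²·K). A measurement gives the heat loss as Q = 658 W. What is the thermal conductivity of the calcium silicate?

k = 0.0629 W/m·K

ΣR = ΔT/Q = |297 − 28.2|/658 = 0.4085 K/W
Known resistances:
  R_conv,in = 1/(4πr²h) = 1/(4π·0.764²·1290) = 1.057×10^-4 K/W
  R_aluminium = (1/0.764 − 1/0.808)/(4πk) = 0.07128/(4π·203) = 2.794×10^-5 K/W
  R_conv,out = 1/(4πr²h) = 1/(4π·1.09²·19.7) = 0.003400 K/W
R_calcium silicate = ΣR − ΣR_known = 0.4085 − 0.003534 = 0.4050 K/W
(1/r₁−1/r₂)/(4πk) = 0.4050 ⇒ k = 0.3202/(4π·0.4050) = 0.0629 W/m·K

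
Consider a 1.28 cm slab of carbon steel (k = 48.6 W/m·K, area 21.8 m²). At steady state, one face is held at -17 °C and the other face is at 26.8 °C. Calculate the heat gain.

Q = 3630 kW

Q = kA·ΔT/L = 48.6 × 21.8 × |-17 °C − 26.8 °C| / 0.0128 = 3.63×10^6 W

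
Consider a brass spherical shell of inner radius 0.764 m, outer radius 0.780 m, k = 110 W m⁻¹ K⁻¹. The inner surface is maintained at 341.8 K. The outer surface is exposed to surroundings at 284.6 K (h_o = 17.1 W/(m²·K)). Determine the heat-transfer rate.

Q = 7.46 kW

Resistance network (inner→outer):
  R_brass = (1/0.764 − 1/0.780)/(4πk) = 0.02685/(4π·110) = 1.942×10^-5 K/W
  R_conv,out = 1/(4πr²h) = 1/(4π·0.780²·17.1) = 0.007649 K/W
ΣR = 1.942×10^-5 + 0.007649 = 0.007668 K/W
Q = ΔT/ΣR = (341.8 K − 284.6 K)/0.007668 = 7460 W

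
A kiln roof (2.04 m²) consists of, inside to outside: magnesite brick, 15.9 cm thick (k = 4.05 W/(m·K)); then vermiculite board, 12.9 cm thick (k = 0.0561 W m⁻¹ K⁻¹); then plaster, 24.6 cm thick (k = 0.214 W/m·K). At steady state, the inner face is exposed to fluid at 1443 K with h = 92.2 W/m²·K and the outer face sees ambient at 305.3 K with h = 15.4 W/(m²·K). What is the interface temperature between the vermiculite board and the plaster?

T = 693 K

Resistance network (inner→outer):
  R_conv,in = 1/(hA) = 1/(92.2·2.04) = 0.005317 K/W
  R_magnesite brick = L/(kA) = 0.159/(4.05·2.04) = 0.01924 K/W
  R_vermiculite board = L/(kA) = 0.129/(0.0561·2.04) = 1.127 K/W
  R_plaster = L/(kA) = 0.246/(0.214·2.04) = 0.5635 K/W
  R_conv,out = 1/(hA) = 1/(15.4·2.04) = 0.03183 K/W
ΣR = 0.005317 + 0.01924 + 1.127 + 0.5635 + 0.03183 = 1.747 K/W
Q = ΔT/ΣR = (1443 K − 305.3 K)/1.747 = 651.2 W
From the inner boundary to the vermiculite board/plaster interface, ΣR_partial = 1.152 K/W.
T_interface = T_in − Q·ΣR_partial = 1443 K − (651.2)(1.152) = 693 K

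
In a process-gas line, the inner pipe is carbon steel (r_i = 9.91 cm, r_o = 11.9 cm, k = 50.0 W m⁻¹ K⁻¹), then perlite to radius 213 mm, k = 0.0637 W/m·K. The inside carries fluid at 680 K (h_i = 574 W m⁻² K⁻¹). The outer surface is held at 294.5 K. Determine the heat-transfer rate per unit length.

Resistance network (inner→outer):
  R'_conv,in = 1/(2πr h) = 1/(2π·0.0991·574) = 0.002798 m·K/W
  R'_carbon steel = ln(0.119/0.0991)/(2πk) = 0.1830/(2π·50.0) = 5.825×10^-4 m·K/W
  R'_perlite = ln(0.213/0.119)/(2πk) = 0.5822/(2π·0.0637) = 1.455 m·K/W
ΣR = 0.002798 + 5.825×10^-4 + 1.455 = 1.458 m·K/W
Q' = ΔT/ΣR = (680 K − 294.5 K)/1.458 = 264 W/m

Q' = 264 W/m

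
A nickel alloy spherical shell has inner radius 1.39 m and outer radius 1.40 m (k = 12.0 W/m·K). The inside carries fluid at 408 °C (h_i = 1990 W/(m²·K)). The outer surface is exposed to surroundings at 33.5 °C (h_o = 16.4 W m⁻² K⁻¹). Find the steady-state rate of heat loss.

Q = 148 kW

Resistance network (inner→outer):
  R_conv,in = 1/(4πr²h) = 1/(4π·1.39²·1990) = 2.070×10^-5 K/W
  R_nickel alloy = (1/1.39 − 1/1.40)/(4πk) = 0.005139/(4π·12.0) = 3.408×10^-5 K/W
  R_conv,out = 1/(4πr²h) = 1/(4π·1.40²·16.4) = 0.002476 K/W
ΣR = 2.070×10^-5 + 3.408×10^-5 + 0.002476 = 0.002531 K/W
Q = ΔT/ΣR = (408 °C − 33.5 °C)/0.002531 = 1.48×10^5 W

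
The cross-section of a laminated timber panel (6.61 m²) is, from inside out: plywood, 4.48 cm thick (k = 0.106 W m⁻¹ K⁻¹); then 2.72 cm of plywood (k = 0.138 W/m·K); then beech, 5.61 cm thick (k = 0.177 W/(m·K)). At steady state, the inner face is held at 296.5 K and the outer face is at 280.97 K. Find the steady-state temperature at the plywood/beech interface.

T = 286.2 K

Resistance network (inner→outer):
  R_plywood = L/(kA) = 0.0448/(0.106·6.61) = 0.06394 K/W
  R_plywood = L/(kA) = 0.0272/(0.138·6.61) = 0.02982 K/W
  R_beech = L/(kA) = 0.0561/(0.177·6.61) = 0.04795 K/W
ΣR = 0.06394 + 0.02982 + 0.04795 = 0.1417 K/W
Q = ΔT/ΣR = (296.5 K − 280.97 K)/0.1417 = 109.6 W
From the inner boundary to the plywood/beech interface, ΣR_partial = 0.09376 K/W.
T_interface = T_in − Q·ΣR_partial = 296.5 K − (109.6)(0.09376) = 286.2 K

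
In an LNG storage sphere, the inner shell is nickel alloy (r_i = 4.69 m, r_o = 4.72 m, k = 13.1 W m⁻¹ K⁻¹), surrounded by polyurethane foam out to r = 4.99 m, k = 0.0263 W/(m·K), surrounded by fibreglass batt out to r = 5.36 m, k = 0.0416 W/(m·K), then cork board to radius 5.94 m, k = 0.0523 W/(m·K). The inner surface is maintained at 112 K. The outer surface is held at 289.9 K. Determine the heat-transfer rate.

Q = 2.00 kW

Series thermal resistances, inner to outer:
  R_nickel alloy = (1/4.69 − 1/4.72)/(4πk) = 0.001355/(4π·13.1) = 8.232×10^-6 K/W
  R_polyurethane foam = (1/4.72 − 1/4.99)/(4πk) = 0.01146/(4π·0.0263) = 0.03469 K/W
  R_fibreglass batt = (1/4.99 − 1/5.36)/(4πk) = 0.01383/(4π·0.0416) = 0.02646 K/W
  R_cork board = (1/5.36 − 1/5.94)/(4πk) = 0.01822/(4π·0.0523) = 0.02772 K/W
ΣR = 8.232×10^-6 + 0.03469 + 0.02646 + 0.02772 = 0.08888 K/W
Q = ΔT/ΣR = (112 K − 289.9 K)/0.08888 = -2000 W
(Negative Q ⇒ heat flows inward; heat gain = 2000 W.)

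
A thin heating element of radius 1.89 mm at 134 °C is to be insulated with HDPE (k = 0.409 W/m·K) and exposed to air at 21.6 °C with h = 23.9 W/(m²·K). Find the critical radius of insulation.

For a cylinder, r_cr = k_ins/h = 0.409/23.9 = 0.0171 m = 1.71 cm

r_cr = 1.71 cm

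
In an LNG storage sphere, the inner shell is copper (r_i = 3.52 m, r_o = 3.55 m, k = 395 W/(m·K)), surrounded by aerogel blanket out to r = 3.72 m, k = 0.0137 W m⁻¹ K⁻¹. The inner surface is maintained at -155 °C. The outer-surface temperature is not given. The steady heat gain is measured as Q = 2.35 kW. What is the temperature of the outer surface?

T_out = 20.7 °C

Sum the resistances:
  R_copper = (1/3.52 − 1/3.55)/(4πk) = 0.002401/(4π·395) = 4.837×10^-7 K/W
  R_aerogel blanket = (1/3.55 − 1/3.72)/(4πk) = 0.01287/(4π·0.0137) = 0.07477 K/W
ΣR = 0.07477 K/W
ΔT = Q·ΣR = 2350 × 0.07477 = 175.7 K
Heat flows inward, so T_out = T_in + ΔT = -155 + 175.7 = 20.7 °C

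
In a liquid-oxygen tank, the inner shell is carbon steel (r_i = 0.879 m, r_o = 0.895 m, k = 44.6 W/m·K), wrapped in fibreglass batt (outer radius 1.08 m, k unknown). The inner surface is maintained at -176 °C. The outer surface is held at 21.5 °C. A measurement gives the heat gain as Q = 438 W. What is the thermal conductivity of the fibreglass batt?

k = 0.0338 W/m·K

ΣR = ΔT/Q = |-176 − 21.5|/438 = 0.4509 K/W
Known resistances:
  R_carbon steel = (1/0.879 − 1/0.895)/(4πk) = 0.02034/(4π·44.6) = 3.629×10^-5 K/W
R_fibreglass batt = ΣR − ΣR_known = 0.4509 − 3.629×10^-5 = 0.4509 K/W
(1/r₁−1/r₂)/(4πk) = 0.4509 ⇒ k = 0.1914/(4π·0.4509) = 0.0338 W/m·K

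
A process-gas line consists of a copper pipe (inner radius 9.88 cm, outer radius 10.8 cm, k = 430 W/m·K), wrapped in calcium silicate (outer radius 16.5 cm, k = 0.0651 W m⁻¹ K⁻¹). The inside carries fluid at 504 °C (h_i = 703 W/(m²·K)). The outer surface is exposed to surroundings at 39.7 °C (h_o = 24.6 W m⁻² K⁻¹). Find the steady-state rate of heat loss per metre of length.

Q' = 431 W/m

Resistance network (inner→outer):
  R'_conv,in = 1/(2πr h) = 1/(2π·0.0988·703) = 0.002291 m·K/W
  R'_copper = ln(0.108/0.0988)/(2πk) = 0.08903/(2π·430) = 3.295×10^-5 m·K/W
  R'_calcium silicate = ln(0.165/0.108)/(2πk) = 0.4238/(2π·0.0651) = 1.036 m·K/W
  R'_conv,out = 1/(2πr h) = 1/(2π·0.165·24.6) = 0.03921 m·K/W
ΣR = 0.002291 + 3.295×10^-5 + 1.036 + 0.03921 = 1.078 m·K/W
Q' = ΔT/ΣR = (504 °C − 39.7 °C)/1.078 = 431 W/m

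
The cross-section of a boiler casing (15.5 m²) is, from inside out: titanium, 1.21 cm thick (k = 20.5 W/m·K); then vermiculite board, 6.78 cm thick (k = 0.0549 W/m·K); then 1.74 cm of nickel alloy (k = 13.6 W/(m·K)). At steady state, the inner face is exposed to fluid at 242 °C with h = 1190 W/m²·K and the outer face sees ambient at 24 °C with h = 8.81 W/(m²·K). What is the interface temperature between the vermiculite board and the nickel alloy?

T = 42.5 °C

Resistance network (inner→outer):
  R_conv,in = 1/(hA) = 1/(1190·15.5) = 5.422×10^-5 K/W
  R_titanium = L/(kA) = 0.0121/(20.5·15.5) = 3.808×10^-5 K/W
  R_vermiculite board = L/(kA) = 0.0678/(0.0549·15.5) = 0.07968 K/W
  R_nickel alloy = L/(kA) = 0.0174/(13.6·15.5) = 8.254×10^-5 K/W
  R_conv,out = 1/(hA) = 1/(8.81·15.5) = 0.007323 K/W
ΣR = 5.422×10^-5 + 3.808×10^-5 + 0.07968 + 8.254×10^-5 + 0.007323 = 0.08718 K/W
Q = ΔT/ΣR = (242 °C − 24 °C)/0.08718 = 2501 W
From the inner boundary to the vermiculite board/nickel alloy interface, ΣR_partial = 0.07977 K/W.
T_interface = T_in − Q·ΣR_partial = 242 °C − (2501)(0.07977) = 42.5 °C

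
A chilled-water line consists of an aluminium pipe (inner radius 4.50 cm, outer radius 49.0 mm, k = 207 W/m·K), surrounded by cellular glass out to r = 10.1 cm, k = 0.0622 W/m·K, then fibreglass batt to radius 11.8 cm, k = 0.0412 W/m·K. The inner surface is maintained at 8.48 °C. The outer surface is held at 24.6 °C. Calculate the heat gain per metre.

Q' = 6.57 W/m

Series thermal resistances, inner to outer:
  R'_aluminium = ln(0.0490/0.0450)/(2πk) = 0.08516/(2π·207) = 6.547×10^-5 m·K/W
  R'_cellular glass = ln(0.101/0.0490)/(2πk) = 0.7233/(2π·0.0622) = 1.851 m·K/W
  R'_fibreglass batt = ln(0.118/0.101)/(2πk) = 0.1556/(2π·0.0412) = 0.6009 m·K/W
ΣR = 6.547×10^-5 + 1.851 + 0.6009 = 2.452 m·K/W
Q' = ΔT/ΣR = (8.48 °C − 24.6 °C)/2.452 = -6.57 W/m
(Negative Q' ⇒ heat flows inward; heat gain = 6.57 W/m.)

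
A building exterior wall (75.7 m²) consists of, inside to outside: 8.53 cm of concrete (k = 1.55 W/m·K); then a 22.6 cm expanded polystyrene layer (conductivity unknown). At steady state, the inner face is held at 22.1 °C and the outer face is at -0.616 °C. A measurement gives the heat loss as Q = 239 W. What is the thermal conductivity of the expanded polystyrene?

k = 0.0317 W/m·K

ΣR = ΔT/Q = |22.1 − -0.616|/239 = 0.09505 K/W
Known resistances:
  R_concrete = L/(kA) = 0.0853/(1.55·75.7) = 7.270×10^-4 K/W
R_expanded polystyrene = ΣR − ΣR_known = 0.09505 − 7.270×10^-4 = 0.09432 K/W
L/(kA) = 0.09432 ⇒ k = 0.226/(0.09432·75.7) = 0.0317 W/m·K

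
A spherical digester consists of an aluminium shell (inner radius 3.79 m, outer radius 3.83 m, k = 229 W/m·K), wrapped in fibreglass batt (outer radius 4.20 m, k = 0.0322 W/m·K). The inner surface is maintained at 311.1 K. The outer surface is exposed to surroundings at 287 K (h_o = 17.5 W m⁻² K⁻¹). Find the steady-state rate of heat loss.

Q = 422 W

Series thermal resistances, inner to outer:
  R_aluminium = (1/3.79 − 1/3.83)/(4πk) = 0.002756/(4π·229) = 9.576×10^-7 K/W
  R_fibreglass batt = (1/3.83 − 1/4.20)/(4πk) = 0.02300/(4π·0.0322) = 0.05684 K/W
  R_conv,out = 1/(4πr²h) = 1/(4π·4.20²·17.5) = 2.578×10^-4 K/W
ΣR = 9.576×10^-7 + 0.05684 + 2.578×10^-4 = 0.05710 K/W
Q = ΔT/ΣR = (311.1 K − 287 K)/0.05710 = 422 W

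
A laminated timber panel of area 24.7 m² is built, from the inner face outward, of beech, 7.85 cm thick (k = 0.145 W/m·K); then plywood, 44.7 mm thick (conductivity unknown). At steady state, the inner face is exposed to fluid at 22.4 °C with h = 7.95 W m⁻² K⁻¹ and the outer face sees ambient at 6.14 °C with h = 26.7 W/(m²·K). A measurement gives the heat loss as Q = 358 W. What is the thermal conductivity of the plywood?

k = 0.107 W/m·K

ΣR = ΔT/Q = |22.4 − 6.14|/358 = 0.04542 K/W
Known resistances:
  R_conv,in = 1/(hA) = 1/(7.95·24.7) = 0.005093 K/W
  R_beech = L/(kA) = 0.0785/(0.145·24.7) = 0.02192 K/W
  R_conv,out = 1/(hA) = 1/(26.7·24.7) = 0.001516 K/W
R_plywood = ΣR − ΣR_known = 0.04542 − 0.02853 = 0.01689 K/W
L/(kA) = 0.01689 ⇒ k = 0.0447/(0.01689·24.7) = 0.107 W/m·K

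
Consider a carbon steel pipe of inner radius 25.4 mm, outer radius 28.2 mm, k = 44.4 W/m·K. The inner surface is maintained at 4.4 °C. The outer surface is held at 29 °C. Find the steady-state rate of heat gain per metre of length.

Q' = 65600 W/m

Q' = 2πk·ΔT/ln(r₂/r₁) = 2π × 44.4 × 24.6 / ln(0.0282/0.0254) = 65600 W/m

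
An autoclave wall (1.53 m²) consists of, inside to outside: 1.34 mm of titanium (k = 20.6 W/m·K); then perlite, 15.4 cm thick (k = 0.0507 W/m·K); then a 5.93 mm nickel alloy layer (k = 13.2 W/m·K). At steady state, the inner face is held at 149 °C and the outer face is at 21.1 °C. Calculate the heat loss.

Q = 64.4 W

Treat each layer as a resistance in series:
  R_titanium = L/(kA) = 0.00134/(20.6·1.53) = 4.252×10^-5 K/W
  R_perlite = L/(kA) = 0.154/(0.0507·1.53) = 1.985 K/W
  R_nickel alloy = L/(kA) = 0.00593/(13.2·1.53) = 2.936×10^-4 K/W
ΣR = 4.252×10^-5 + 1.985 + 2.936×10^-4 = 1.985 K/W
Q = ΔT/ΣR = (149 °C − 21.1 °C)/1.985 = 64.4 W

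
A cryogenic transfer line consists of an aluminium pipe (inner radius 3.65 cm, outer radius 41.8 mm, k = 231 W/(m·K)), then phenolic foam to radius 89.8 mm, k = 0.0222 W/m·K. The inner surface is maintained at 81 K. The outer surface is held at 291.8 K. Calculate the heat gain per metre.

Treat each layer as a resistance in series:
  R'_aluminium = ln(0.0418/0.0365)/(2πk) = 0.1356/(2π·231) = 9.342×10^-5 m·K/W
  R'_phenolic foam = ln(0.0898/0.0418)/(2πk) = 0.7647/(2π·0.0222) = 5.482 m·K/W
ΣR = 9.342×10^-5 + 5.482 = 5.482 m·K/W
Q' = ΔT/ΣR = (81 K − 291.8 K)/5.482 = -38.5 W/m
(Negative Q' ⇒ heat flows inward; heat gain = 38.5 W/m.)

Q' = 38.5 W/m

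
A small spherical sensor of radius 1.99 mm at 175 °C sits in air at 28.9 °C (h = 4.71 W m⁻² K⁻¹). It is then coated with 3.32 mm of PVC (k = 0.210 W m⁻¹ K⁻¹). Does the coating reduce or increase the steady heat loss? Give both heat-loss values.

increases: 0.0342 → 0.203 W

Critical radius for a sphere: r_cr = 2k/h = 0.0892 m = 8.92 cm.
Outer radius after coating: r₂ = 0.00199 + 0.00332 = 0.00531 m.
Since r₁ < r_cr and r₂ ≤ r_cr, the coating moves toward the maximum at r_cr — heat loss rises.
Bare: R = 1/(4πr₁²h) = 4266 K/W; Q = 146.1/4266 = 0.0342 W.
Coated: R = R_cond + R_conv = 718.3 K/W; Q = 146.1/718.3 = 0.203 W.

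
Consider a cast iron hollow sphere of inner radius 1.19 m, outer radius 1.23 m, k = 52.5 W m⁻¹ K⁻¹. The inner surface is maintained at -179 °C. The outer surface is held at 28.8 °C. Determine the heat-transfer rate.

Q = 4πk·ΔT/(1/r₁ − 1/r₂) = 4π × 52.5 × 207.8 / (1/1.19 − 1/1.23) = 5.02×10^6 W

Q = 5.02×10^6 W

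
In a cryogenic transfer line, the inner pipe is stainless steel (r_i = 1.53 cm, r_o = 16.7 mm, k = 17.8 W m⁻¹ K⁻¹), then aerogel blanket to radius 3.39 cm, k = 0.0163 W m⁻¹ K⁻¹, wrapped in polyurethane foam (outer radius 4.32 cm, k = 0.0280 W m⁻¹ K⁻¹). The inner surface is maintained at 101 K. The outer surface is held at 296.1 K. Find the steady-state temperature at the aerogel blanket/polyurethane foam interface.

T = 263.7 K

Resistance network (inner→outer):
  R'_stainless steel = ln(0.0167/0.0153)/(2πk) = 0.08756/(2π·17.8) = 7.829×10^-4 m·K/W
  R'_aerogel blanket = ln(0.0339/0.0167)/(2πk) = 0.7080/(2π·0.0163) = 6.913 m·K/W
  R'_polyurethane foam = ln(0.0432/0.0339)/(2πk) = 0.2424/(2π·0.0280) = 1.378 m·K/W
ΣR = 7.829×10^-4 + 6.913 + 1.378 = 8.292 m·K/W
Q' = ΔT/ΣR = (101 K − 296.1 K)/8.292 = -23.53 W/m
From the inner boundary to the aerogel blanket/polyurethane foam interface, ΣR_partial = 6.914 m·K/W.
T_interface = T_in − Q'·ΣR_partial = 101 K − (-23.53)(6.914) = 263.7 K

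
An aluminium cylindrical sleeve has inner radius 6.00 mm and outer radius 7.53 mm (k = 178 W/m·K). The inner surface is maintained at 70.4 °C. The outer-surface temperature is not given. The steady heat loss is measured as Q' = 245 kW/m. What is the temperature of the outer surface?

T_out = 20.6 °C

Sum the resistances:
  R'_aluminium = ln(0.00753/0.00600)/(2πk) = 0.2271/(2π·178) = 2.031×10^-4 m·K/W
ΣR = 2.031×10^-4 m·K/W
ΔT = Q'·ΣR = 2.45×10^5 × 2.031×10^-4 = 49.76 K
Heat flows outward, so T_out = T_in − ΔT = 70.4 − 49.76 = 20.6 °C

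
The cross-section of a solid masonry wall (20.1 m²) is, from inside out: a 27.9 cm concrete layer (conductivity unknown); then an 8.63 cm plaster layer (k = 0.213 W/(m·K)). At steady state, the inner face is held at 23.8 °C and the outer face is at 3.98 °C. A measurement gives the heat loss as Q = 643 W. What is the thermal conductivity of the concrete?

k = 1.30 W/m·K

ΣR = ΔT/Q = |23.8 − 3.98|/643 = 0.03082 K/W
Known resistances:
  R_plaster = L/(kA) = 0.0863/(0.213·20.1) = 0.02016 K/W
R_concrete = ΣR − ΣR_known = 0.03082 − 0.02016 = 0.01066 K/W
L/(kA) = 0.01066 ⇒ k = 0.279/(0.01066·20.1) = 1.30 W/m·K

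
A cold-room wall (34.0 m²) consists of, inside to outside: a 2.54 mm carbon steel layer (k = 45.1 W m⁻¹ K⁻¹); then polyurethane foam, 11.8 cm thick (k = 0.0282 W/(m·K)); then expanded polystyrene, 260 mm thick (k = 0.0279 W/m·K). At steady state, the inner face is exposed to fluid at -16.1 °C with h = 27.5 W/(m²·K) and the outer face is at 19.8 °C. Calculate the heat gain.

Treat each layer as a resistance in series:
  R_conv,in = 1/(hA) = 1/(27.5·34.0) = 0.001070 K/W
  R_carbon steel = L/(kA) = 0.00254/(45.1·34.0) = 1.656×10^-6 K/W
  R_polyurethane foam = L/(kA) = 0.118/(0.0282·34.0) = 0.1231 K/W
  R_expanded polystyrene = L/(kA) = 0.260/(0.0279·34.0) = 0.2741 K/W
ΣR = 0.001070 + 1.656×10^-6 + 0.1231 + 0.2741 = 0.3983 K/W
Q = ΔT/ΣR = (-16.1 °C − 19.8 °C)/0.3983 = -90.1 W
(Negative Q ⇒ heat flows inward; heat gain = 90.1 W.)

Q = 90.1 W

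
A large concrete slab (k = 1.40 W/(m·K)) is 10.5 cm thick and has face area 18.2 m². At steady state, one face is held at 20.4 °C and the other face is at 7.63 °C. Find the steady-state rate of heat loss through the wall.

Q = 3100 W

Q = kA·ΔT/L = 1.40 × 18.2 × |20.4 °C − 7.63 °C| / 0.105 = 3100 W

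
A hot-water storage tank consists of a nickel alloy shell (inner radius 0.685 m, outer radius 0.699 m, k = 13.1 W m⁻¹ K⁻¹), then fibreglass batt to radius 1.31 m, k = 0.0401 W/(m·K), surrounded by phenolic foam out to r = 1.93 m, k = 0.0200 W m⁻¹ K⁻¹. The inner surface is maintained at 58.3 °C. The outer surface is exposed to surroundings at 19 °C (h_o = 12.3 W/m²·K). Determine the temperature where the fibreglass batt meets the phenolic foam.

Series thermal resistances, inner to outer:
  R_nickel alloy = (1/0.685 − 1/0.699)/(4πk) = 0.02924/(4π·13.1) = 1.776×10^-4 K/W
  R_fibreglass batt = (1/0.699 − 1/1.31)/(4πk) = 0.6673/(4π·0.0401) = 1.324 K/W
  R_phenolic foam = (1/1.31 − 1/1.93)/(4πk) = 0.2452/(4π·0.0200) = 0.9757 K/W
  R_conv,out = 1/(4πr²h) = 1/(4π·1.93²·12.3) = 0.001737 K/W
ΣR = 1.776×10^-4 + 1.324 + 0.9757 + 0.001737 = 2.302 K/W
Q = ΔT/ΣR = (58.3 °C − 19 °C)/2.302 = 17.07 W
From the inner boundary to the fibreglass batt/phenolic foam interface, ΣR_partial = 1.324 K/W.
T_interface = T_in − Q·ΣR_partial = 58.3 °C − (17.07)(1.324) = 35.7 °C

T = 35.7 °C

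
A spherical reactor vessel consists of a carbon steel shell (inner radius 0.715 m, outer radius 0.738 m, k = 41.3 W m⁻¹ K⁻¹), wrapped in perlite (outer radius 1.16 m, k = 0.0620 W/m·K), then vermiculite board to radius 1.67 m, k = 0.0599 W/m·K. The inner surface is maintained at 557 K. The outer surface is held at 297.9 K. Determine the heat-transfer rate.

Treat each layer as a resistance in series:
  R_carbon steel = (1/0.715 − 1/0.738)/(4πk) = 0.04359/(4π·41.3) = 8.399×10^-5 K/W
  R_perlite = (1/0.738 − 1/1.16)/(4πk) = 0.4929/(4π·0.0620) = 0.6327 K/W
  R_vermiculite board = (1/1.16 − 1/1.67)/(4πk) = 0.2633/(4π·0.0599) = 0.3498 K/W
ΣR = 8.399×10^-5 + 0.6327 + 0.3498 = 0.9826 K/W
Q = ΔT/ΣR = (557 K − 297.9 K)/0.9826 = 264 W

Q = 264 W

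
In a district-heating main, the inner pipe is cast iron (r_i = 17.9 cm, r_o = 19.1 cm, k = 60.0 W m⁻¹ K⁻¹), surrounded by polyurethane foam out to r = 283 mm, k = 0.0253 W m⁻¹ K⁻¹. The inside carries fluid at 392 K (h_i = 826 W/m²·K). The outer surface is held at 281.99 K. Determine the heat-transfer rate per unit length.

Resistance network (inner→outer):
  R'_conv,in = 1/(2πr h) = 1/(2π·0.179·826) = 0.001076 m·K/W
  R'_cast iron = ln(0.191/0.179)/(2πk) = 0.06489/(2π·60.0) = 1.721×10^-4 m·K/W
  R'_polyurethane foam = ln(0.283/0.191)/(2πk) = 0.3932/(2π·0.0253) = 2.473 m·K/W
ΣR = 0.001076 + 1.721×10^-4 + 2.473 = 2.474 m·K/W
Q' = ΔT/ΣR = (392 K − 281.99 K)/2.474 = 44.5 W/m

Q' = 44.5 W/m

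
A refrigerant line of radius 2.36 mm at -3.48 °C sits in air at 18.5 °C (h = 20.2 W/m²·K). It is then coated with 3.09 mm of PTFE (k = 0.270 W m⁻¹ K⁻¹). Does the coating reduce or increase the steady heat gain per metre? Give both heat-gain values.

Critical radius for a cylinder: r_cr = k/h = 0.0134 m = 1.34 cm.
Outer radius after coating: r₂ = 0.00236 + 0.00309 = 0.00545 m.
Since r₁ < r_cr and r₂ ≤ r_cr, the coating moves toward the maximum at r_cr — heat gain rises.
Bare: R = 1/(2πr₁h) = 3.339 m·K/W; Q = 21.98/3.339 = 6.58 W/m.
Coated: R = R_cond + R_conv = 1.939 m·K/W; Q = 21.98/1.939 = 11.3 W/m.

increases: 6.58 → 11.3 W/m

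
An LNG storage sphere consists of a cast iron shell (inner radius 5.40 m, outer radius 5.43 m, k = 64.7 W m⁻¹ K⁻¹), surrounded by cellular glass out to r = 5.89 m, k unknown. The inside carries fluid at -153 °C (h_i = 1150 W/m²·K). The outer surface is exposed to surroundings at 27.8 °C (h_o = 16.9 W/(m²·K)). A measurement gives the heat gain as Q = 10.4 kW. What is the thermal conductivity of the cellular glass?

k = 0.0664 W/m·K

ΣR = ΔT/Q = |-153 − 27.8|/10400 = 0.01738 K/W
Known resistances:
  R_conv,in = 1/(4πr²h) = 1/(4π·5.40²·1150) = 2.373×10^-6 K/W
  R_cast iron = (1/5.40 − 1/5.43)/(4πk) = 0.001023/(4π·64.7) = 1.258×10^-6 K/W
  R_conv,out = 1/(4πr²h) = 1/(4π·5.89²·16.9) = 1.357×10^-4 K/W
R_cellular glass = ΣR − ΣR_known = 0.01738 − 1.393×10^-4 = 0.01724 K/W
(1/r₁−1/r₂)/(4πk) = 0.01724 ⇒ k = 0.01438/(4π·0.01724) = 0.0664 W/m·K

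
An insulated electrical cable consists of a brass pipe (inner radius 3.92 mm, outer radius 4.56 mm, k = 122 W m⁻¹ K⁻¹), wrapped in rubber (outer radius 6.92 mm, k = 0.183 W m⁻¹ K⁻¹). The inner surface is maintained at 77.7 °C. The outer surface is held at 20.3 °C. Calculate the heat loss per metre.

Q' = 158 W/m

Resistance network (inner→outer):
  R'_brass = ln(0.00456/0.00392)/(2πk) = 0.1512/(2π·122) = 1.973×10^-4 m·K/W
  R'_rubber = ln(0.00692/0.00456)/(2πk) = 0.4171/(2π·0.183) = 0.3627 m·K/W
ΣR = 1.973×10^-4 + 0.3627 = 0.3629 m·K/W
Q' = ΔT/ΣR = (77.7 °C − 20.3 °C)/0.3629 = 158 W/m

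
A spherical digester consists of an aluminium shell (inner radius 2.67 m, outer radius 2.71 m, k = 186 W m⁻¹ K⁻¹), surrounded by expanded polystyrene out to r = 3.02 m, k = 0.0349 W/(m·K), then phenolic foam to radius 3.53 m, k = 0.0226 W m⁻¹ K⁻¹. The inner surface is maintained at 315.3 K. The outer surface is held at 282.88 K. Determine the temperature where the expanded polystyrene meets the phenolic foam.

T = 304.3 K

Series thermal resistances, inner to outer:
  R_aluminium = (1/2.67 − 1/2.71)/(4πk) = 0.005528/(4π·186) = 2.365×10^-6 K/W
  R_expanded polystyrene = (1/2.71 − 1/3.02)/(4πk) = 0.03788/(4π·0.0349) = 0.08637 K/W
  R_phenolic foam = (1/3.02 − 1/3.53)/(4πk) = 0.04784/(4π·0.0226) = 0.1684 K/W
ΣR = 2.365×10^-6 + 0.08637 + 0.1684 = 0.2548 K/W
Q = ΔT/ΣR = (315.3 K − 282.88 K)/0.2548 = 127.2 W
From the inner boundary to the expanded polystyrene/phenolic foam interface, ΣR_partial = 0.08637 K/W.
T_interface = T_in − Q·ΣR_partial = 315.3 K − (127.2)(0.08637) = 304.3 K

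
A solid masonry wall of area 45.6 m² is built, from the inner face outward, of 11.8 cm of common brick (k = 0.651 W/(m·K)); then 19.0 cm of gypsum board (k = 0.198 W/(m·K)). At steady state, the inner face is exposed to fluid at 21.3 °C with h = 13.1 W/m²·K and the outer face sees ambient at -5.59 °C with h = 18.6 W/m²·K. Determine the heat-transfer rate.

Q = 965 W

Resistance network (inner→outer):
  R_conv,in = 1/(hA) = 1/(13.1·45.6) = 0.001674 K/W
  R_common brick = L/(kA) = 0.118/(0.651·45.6) = 0.003975 K/W
  R_gypsum board = L/(kA) = 0.190/(0.198·45.6) = 0.02104 K/W
  R_conv,out = 1/(hA) = 1/(18.6·45.6) = 0.001179 K/W
ΣR = 0.001674 + 0.003975 + 0.02104 + 0.001179 = 0.02787 K/W
Q = ΔT/ΣR = (21.3 °C − -5.59 °C)/0.02787 = 965 W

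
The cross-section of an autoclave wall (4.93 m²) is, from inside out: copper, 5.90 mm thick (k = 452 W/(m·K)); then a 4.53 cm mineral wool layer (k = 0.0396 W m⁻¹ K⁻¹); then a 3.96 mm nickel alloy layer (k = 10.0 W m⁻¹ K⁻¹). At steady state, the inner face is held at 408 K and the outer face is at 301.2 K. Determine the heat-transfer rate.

Series thermal resistances, inner to outer:
  R_copper = L/(kA) = 0.00590/(452·4.93) = 2.648×10^-6 K/W
  R_mineral wool = L/(kA) = 0.0453/(0.0396·4.93) = 0.2320 K/W
  R_nickel alloy = L/(kA) = 0.00396/(10.0·4.93) = 8.032×10^-5 K/W
ΣR = 2.648×10^-6 + 0.2320 + 8.032×10^-5 = 0.2321 K/W
Q = ΔT/ΣR = (408 K − 301.2 K)/0.2321 = 460 W

Q = 460 W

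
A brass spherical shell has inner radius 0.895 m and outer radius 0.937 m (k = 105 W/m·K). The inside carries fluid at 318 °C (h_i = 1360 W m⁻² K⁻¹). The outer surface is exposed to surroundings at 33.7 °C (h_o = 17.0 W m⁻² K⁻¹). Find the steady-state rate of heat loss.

Resistance network (inner→outer):
  R_conv,in = 1/(4πr²h) = 1/(4π·0.895²·1360) = 7.305×10^-5 K/W
  R_brass = (1/0.895 − 1/0.937)/(4πk) = 0.05008/(4π·105) = 3.796×10^-5 K/W
  R_conv,out = 1/(4πr²h) = 1/(4π·0.937²·17.0) = 0.005332 K/W
ΣR = 7.305×10^-5 + 3.796×10^-5 + 0.005332 = 0.005443 K/W
Q = ΔT/ΣR = (318 °C − 33.7 °C)/0.005443 = 52200 W

Q = 52.2 kW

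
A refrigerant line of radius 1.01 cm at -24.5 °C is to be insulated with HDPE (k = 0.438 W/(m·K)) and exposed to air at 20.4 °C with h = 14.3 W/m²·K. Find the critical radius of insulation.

r_cr = 3.06 cm

For a cylinder, r_cr = k_ins/h = 0.438/14.3 = 0.0306 m = 3.06 cm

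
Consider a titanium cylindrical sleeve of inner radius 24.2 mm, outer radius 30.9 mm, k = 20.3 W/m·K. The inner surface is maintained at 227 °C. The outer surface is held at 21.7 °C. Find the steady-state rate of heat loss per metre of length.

Q' = 1.07×10^5 W/m

Q' = 2πk·ΔT/ln(r₂/r₁) = 2π × 20.3 × 205.3 / ln(0.0309/0.0242) = 1.07×10^5 W/m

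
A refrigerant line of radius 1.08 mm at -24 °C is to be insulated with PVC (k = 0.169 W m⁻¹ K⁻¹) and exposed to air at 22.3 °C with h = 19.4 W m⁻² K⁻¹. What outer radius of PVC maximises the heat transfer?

For a cylinder, r_cr = k_ins/h = 0.169/19.4 = 0.00871 m = 0.871 cm

r_cr = 0.871 cm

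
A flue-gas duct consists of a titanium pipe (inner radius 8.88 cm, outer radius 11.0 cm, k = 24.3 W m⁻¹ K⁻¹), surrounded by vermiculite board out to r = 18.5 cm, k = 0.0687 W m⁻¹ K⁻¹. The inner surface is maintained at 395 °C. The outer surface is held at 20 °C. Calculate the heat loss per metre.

Treat each layer as a resistance in series:
  R'_titanium = ln(0.110/0.0888)/(2πk) = 0.2141/(2π·24.3) = 0.001402 m·K/W
  R'_vermiculite board = ln(0.185/0.110)/(2πk) = 0.5199/(2π·0.0687) = 1.204 m·K/W
ΣR = 0.001402 + 1.204 = 1.205 m·K/W
Q' = ΔT/ΣR = (395 °C − 20 °C)/1.205 = 311 W/m

Q' = 311 W/m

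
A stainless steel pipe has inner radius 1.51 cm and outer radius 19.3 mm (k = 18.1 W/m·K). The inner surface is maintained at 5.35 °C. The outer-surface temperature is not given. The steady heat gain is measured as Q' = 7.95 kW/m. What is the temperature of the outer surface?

T_out = 22.5 °C

Sum the resistances:
  R'_stainless steel = ln(0.0193/0.0151)/(2πk) = 0.2454/(2π·18.1) = 0.002158 m·K/W
ΣR = 0.002158 m·K/W
ΔT = Q'·ΣR = 7950 × 0.002158 = 17.16 K
Heat flows inward, so T_out = T_in + ΔT = 5.35 + 17.16 = 22.5 °C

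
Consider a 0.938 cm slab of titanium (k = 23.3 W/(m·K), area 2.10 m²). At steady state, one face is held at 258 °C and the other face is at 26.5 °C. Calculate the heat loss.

Q = kA·ΔT/L = 23.3 × 2.10 × |258 °C − 26.5 °C| / 0.00938 = 1.21×10^6 W

Q = 1210 kW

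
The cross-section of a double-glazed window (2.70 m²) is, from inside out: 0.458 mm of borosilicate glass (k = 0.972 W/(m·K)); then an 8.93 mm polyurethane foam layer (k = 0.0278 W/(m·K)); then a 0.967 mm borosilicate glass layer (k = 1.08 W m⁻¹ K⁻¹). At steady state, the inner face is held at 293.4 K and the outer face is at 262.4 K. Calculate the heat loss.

Series thermal resistances, inner to outer:
  R_borosilicate glass = L/(kA) = 4.58×10^-4/(0.972·2.70) = 1.745×10^-4 K/W
  R_polyurethane foam = L/(kA) = 0.00893/(0.0278·2.70) = 0.1190 K/W
  R_borosilicate glass = L/(kA) = 9.67×10^-4/(1.08·2.70) = 3.316×10^-4 K/W
ΣR = 1.745×10^-4 + 0.1190 + 3.316×10^-4 = 0.1195 K/W
Q = ΔT/ΣR = (293.4 K − 262.4 K)/0.1195 = 259 W

Q = 259 W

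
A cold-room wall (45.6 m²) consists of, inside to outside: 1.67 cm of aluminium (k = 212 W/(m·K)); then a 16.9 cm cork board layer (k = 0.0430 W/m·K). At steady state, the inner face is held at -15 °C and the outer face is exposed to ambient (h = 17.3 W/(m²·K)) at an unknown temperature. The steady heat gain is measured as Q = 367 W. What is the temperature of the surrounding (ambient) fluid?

T_out = 17.1 °C

Sum the resistances:
  R_aluminium = L/(kA) = 0.0167/(212·45.6) = 1.727×10^-6 K/W
  R_cork board = L/(kA) = 0.169/(0.0430·45.6) = 0.08619 K/W
  R_conv,out = 1/(hA) = 1/(17.3·45.6) = 0.001268 K/W
ΣR = 0.08746 K/W
ΔT = Q·ΣR = 367 × 0.08746 = 32.10 K
Heat flows inward, so T_out = T_in + ΔT = -15 + 32.10 = 17.1 °C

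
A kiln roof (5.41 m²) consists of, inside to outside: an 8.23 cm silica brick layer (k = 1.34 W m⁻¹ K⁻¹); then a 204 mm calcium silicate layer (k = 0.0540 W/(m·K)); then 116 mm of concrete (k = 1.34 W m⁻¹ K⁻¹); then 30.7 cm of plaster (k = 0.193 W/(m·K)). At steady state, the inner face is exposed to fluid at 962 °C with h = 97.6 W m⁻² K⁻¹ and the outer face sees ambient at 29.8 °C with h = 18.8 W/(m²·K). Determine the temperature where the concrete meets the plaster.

Treat each layer as a resistance in series:
  R_conv,in = 1/(hA) = 1/(97.6·5.41) = 0.001894 K/W
  R_silica brick = L/(kA) = 0.0823/(1.34·5.41) = 0.01135 K/W
  R_calcium silicate = L/(kA) = 0.204/(0.0540·5.41) = 0.6983 K/W
  R_concrete = L/(kA) = 0.116/(1.34·5.41) = 0.01600 K/W
  R_plaster = L/(kA) = 0.307/(0.193·5.41) = 0.2940 K/W
  R_conv,out = 1/(hA) = 1/(18.8·5.41) = 0.009832 K/W
ΣR = 0.001894 + 0.01135 + 0.6983 + 0.01600 + 0.2940 + 0.009832 = 1.031 K/W
Q = ΔT/ΣR = (962 °C − 29.8 °C)/1.031 = 904.2 W
From the inner boundary to the concrete/plaster interface, ΣR_partial = 0.7275 K/W.
T_interface = T_in − Q·ΣR_partial = 962 °C − (904.2)(0.7275) = 304 °C

T = 304 °C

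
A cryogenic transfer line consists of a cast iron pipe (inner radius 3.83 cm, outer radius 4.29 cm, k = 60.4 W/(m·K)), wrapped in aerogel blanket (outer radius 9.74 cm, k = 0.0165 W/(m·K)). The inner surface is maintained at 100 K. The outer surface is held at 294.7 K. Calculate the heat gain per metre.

Treat each layer as a resistance in series:
  R'_cast iron = ln(0.0429/0.0383)/(2πk) = 0.1134/(2π·60.4) = 2.989×10^-4 m·K/W
  R'_aerogel blanket = ln(0.0974/0.0429)/(2πk) = 0.8200/(2π·0.0165) = 7.909 m·K/W
ΣR = 2.989×10^-4 + 7.909 = 7.909 m·K/W
Q' = ΔT/ΣR = (100 K − 294.7 K)/7.909 = -24.6 W/m
(Negative Q' ⇒ heat flows inward; heat gain = 24.6 W/m.)

Q' = 24.6 W/m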